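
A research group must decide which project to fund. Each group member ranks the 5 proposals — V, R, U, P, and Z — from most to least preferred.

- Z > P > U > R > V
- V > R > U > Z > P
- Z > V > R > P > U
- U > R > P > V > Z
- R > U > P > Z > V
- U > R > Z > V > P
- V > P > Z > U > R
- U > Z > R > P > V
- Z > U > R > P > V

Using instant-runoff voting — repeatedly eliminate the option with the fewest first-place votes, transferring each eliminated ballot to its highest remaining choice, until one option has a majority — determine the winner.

U

Round 1: U 3, Z 3, V 2, R 1, P 0. P has the fewest and is eliminated.
Round 2: U 3, Z 3, V 2, R 1. R has the fewest and is eliminated.
Round 3: U 4, Z 3, V 2. V has the fewest and is eliminated.
Round 4: U 5, Z 4. U has a majority.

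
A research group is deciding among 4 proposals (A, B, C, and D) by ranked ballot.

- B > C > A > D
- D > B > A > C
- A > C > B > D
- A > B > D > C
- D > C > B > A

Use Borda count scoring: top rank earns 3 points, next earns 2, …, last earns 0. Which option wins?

B

Borda scores:
  A: 1 + 1 + 3 + 3 + 0 = 8
  B: 3 + 2 + 1 + 2 + 1 = 9
  C: 2 + 0 + 2 + 0 + 2 = 6
  D: 0 + 3 + 0 + 1 + 3 = 7
B has the highest total.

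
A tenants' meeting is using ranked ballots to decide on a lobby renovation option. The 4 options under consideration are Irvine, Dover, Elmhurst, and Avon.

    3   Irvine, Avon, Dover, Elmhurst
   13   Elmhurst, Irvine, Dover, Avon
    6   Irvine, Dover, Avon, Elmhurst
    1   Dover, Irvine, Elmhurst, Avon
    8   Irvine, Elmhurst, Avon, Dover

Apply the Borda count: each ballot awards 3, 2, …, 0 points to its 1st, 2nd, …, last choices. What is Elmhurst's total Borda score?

56

Borda scores:
  Irvine: 3·3 + 13·2 + 6·3 + 2 + 8·3 = 79
  Dover: 3·1 + 13·1 + 6·2 + 3 + 8·0 = 31
  Elmhurst: 3·0 + 13·3 + 6·0 + 1 + 8·2 = 56
  Avon: 3·2 + 13·0 + 6·1 + 0 + 8·1 = 20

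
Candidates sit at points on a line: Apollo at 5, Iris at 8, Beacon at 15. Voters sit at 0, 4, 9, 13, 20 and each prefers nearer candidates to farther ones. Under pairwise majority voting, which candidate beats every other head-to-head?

Iris

With single-peaked preferences on a line, the Condorcet winner is the candidate closest to the median voter.
The median voter (position 9) is closest to Iris at 8.
Check: Iris vs Beacon — voters closer to Iris: 3 of 5.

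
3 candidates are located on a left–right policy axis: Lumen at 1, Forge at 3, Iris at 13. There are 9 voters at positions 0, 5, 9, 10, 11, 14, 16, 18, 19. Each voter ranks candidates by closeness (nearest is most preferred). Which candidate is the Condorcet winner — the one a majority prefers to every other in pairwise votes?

Iris

With single-peaked preferences on a line, the Condorcet winner is the candidate closest to the median voter.
The median voter (position 11) is closest to Iris at 13.
Check: Iris vs Forge — voters closer to Iris: 7 of 9.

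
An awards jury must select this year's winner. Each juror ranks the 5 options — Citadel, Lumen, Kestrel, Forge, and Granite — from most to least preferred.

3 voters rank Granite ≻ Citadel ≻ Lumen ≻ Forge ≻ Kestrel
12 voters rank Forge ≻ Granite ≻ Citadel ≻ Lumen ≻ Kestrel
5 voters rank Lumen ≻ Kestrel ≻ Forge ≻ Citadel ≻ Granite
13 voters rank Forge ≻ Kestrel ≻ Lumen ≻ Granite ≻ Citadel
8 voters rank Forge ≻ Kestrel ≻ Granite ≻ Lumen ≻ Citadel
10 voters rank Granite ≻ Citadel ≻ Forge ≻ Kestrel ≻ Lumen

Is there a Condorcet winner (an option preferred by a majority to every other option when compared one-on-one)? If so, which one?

Head-to-head results (51 voters total):
Citadel vs Lumen: Lumen wins 26–25.
Citadel vs Kestrel: Kestrel wins 26–25.
Citadel vs Forge: Forge wins 38–13.
Citadel vs Granite: Granite wins 46–5.
Lumen vs Kestrel: Kestrel wins 31–20.
Lumen vs Forge: Forge wins 43–8.
Lumen vs Granite: Granite wins 33–18.
Kestrel vs Forge: Forge wins 46–5.
Kestrel vs Granite: Kestrel wins 26–25.
Forge vs Granite: Forge wins 38–13.
Forge beats each rival — Citadel (38–13), Lumen (43–8), Kestrel (46–5), Granite (38–13) — so Forge is the Condorcet winner.

Forge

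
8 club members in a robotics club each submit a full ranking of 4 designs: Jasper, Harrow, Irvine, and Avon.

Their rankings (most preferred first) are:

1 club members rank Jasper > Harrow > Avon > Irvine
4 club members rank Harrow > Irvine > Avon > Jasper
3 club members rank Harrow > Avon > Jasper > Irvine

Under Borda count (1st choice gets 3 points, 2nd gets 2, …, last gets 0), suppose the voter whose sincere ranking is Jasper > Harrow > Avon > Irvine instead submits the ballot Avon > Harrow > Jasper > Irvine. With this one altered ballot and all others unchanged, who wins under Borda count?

Harrow

Borda totals with the altered ballot: Jasper 4, Harrow 23, Irvine 8, Avon 13.
The winner is unchanged: still Harrow.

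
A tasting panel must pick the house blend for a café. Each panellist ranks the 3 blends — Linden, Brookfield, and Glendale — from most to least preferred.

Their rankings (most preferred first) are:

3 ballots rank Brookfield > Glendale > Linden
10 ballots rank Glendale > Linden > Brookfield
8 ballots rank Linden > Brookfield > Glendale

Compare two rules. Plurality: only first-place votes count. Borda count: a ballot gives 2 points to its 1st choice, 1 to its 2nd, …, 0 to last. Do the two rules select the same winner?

No

Plurality first-place counts: Linden 8, Brookfield 3, Glendale 10 → Glendale.
Borda totals: Linden 26, Brookfield 14, Glendale 23 → Linden.
The two rules disagree: plurality picks Glendale, Borda picks Linden.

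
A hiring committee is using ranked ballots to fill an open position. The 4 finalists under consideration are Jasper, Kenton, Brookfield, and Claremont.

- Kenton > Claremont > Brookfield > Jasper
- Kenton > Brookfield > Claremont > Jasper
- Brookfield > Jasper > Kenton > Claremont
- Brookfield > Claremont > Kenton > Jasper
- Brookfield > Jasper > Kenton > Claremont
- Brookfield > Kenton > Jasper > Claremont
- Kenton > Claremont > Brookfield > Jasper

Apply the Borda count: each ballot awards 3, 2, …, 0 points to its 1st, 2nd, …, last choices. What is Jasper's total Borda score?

Borda scores:
  Jasper: 0 + 0 + 2 + 0 + 2 + 1 + 0 = 5
  Kenton: 3 + 3 + 1 + 1 + 1 + 2 + 3 = 14
  Brookfield: 1 + 2 + 3 + 3 + 3 + 3 + 1 = 16
  Claremont: 2 + 1 + 0 + 2 + 0 + 0 + 2 = 7

5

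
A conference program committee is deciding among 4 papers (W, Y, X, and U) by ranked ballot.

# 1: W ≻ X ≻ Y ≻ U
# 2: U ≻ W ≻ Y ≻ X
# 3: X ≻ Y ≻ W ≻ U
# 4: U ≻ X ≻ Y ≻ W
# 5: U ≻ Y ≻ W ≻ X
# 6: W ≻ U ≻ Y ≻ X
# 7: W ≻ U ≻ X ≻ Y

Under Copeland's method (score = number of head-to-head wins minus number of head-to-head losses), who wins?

Pairwise results:
  W vs Y: W wins 4–3.
  W vs X: W wins 5–2.
  W vs U: W wins 4–3.
  Y vs X: X wins 4–3.
  Y vs U: U wins 5–2.
  X vs U: U wins 5–2.
Copeland scores (wins − losses):
  W: 3 − 0 = 3
  Y: 0 − 3 = -3
  X: 1 − 2 = -1
  U: 2 − 1 = 1
W has the best Copeland score.

W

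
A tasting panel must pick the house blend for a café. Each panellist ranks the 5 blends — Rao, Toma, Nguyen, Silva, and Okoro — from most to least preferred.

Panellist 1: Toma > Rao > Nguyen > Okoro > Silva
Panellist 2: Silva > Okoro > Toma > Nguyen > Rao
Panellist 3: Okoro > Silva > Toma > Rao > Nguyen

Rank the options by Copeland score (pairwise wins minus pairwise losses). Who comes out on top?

Okoro

Pairwise results:
  Rao vs Toma: Toma wins 3–0.
  Rao vs Nguyen: Rao wins 2–1.
  Rao vs Silva: Silva wins 2–1.
  Rao vs Okoro: Okoro wins 2–1.
  Toma vs Nguyen: Toma wins 3–0.
  Toma vs Silva: Silva wins 2–1.
  Toma vs Okoro: Okoro wins 2–1.
  Nguyen vs Silva: Silva wins 2–1.
  Nguyen vs Okoro: Okoro wins 2–1.
  Silva vs Okoro: Okoro wins 2–1.
Copeland scores (wins − losses):
  Rao: 1 − 3 = -2
  Toma: 2 − 2 = 0
  Nguyen: 0 − 4 = -4
  Silva: 3 − 1 = 2
  Okoro: 4 − 0 = 4
Okoro has the best Copeland score.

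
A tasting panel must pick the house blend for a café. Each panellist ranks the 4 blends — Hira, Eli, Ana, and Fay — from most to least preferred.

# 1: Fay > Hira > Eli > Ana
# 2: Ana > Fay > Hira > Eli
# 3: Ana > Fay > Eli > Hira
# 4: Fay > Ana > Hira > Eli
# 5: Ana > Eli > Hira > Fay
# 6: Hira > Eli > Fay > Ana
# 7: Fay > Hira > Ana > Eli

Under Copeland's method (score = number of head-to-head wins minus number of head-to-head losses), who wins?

Pairwise results:
  Hira vs Eli: Hira wins 5–2.
  Hira vs Ana: Ana wins 4–3.
  Hira vs Fay: Fay wins 5–2.
  Eli vs Ana: Ana wins 5–2.
  Eli vs Fay: Fay wins 5–2.
  Ana vs Fay: Fay wins 4–3.
Copeland scores (wins − losses):
  Hira: 1 − 2 = -1
  Eli: 0 − 3 = -3
  Ana: 2 − 1 = 1
  Fay: 3 − 0 = 3
Fay has the best Copeland score.

Fay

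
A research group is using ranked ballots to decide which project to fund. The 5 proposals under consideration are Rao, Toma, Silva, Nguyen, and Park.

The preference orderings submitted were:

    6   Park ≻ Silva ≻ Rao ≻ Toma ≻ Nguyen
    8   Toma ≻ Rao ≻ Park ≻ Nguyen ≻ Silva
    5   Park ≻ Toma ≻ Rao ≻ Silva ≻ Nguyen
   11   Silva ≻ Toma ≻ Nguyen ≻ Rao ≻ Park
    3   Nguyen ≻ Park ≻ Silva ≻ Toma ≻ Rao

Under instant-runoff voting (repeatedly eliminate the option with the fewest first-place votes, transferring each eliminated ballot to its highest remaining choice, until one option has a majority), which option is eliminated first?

Rao

Round 1: Silva 11, Park 11, Toma 8, Nguyen 3, Rao 0. Rao has the fewest and is eliminated.
Round 2: Silva 11, Park 11, Toma 8, Nguyen 3. Nguyen has the fewest and is eliminated.
Round 3: Park 14, Silva 11, Toma 8. Toma has the fewest and is eliminated.
Round 4: Park 22, Silva 11. Park has a majority.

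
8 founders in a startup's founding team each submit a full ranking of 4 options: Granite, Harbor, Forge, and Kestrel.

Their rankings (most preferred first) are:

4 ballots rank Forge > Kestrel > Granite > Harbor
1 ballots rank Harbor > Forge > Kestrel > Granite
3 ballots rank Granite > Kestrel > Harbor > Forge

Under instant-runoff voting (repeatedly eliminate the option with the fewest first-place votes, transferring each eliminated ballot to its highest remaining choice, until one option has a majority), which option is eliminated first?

Round 1: Forge 4, Granite 3, Harbor 1, Kestrel 0. Kestrel has the fewest and is eliminated.
Round 2: Forge 4, Granite 3, Harbor 1. Harbor has the fewest and is eliminated.
Round 3: Forge 5, Granite 3. Forge has a majority.

Kestrel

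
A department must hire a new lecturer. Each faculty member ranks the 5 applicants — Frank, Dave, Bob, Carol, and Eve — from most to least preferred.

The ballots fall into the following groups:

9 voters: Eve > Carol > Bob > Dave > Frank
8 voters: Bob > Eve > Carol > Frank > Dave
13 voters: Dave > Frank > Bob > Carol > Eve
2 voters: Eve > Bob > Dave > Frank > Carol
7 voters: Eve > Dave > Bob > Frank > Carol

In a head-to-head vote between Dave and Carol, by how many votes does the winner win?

Ballots ranking Dave above Carol: 13+2+7 = 22.
Ballots ranking Carol above Dave: 9+8 = 17.
Dave wins 22–17, a margin of 5.

5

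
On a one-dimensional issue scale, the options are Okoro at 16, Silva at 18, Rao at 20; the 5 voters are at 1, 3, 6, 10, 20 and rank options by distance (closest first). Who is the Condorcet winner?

Okoro

With single-peaked preferences on a line, the Condorcet winner is the candidate closest to the median voter.
The median voter (position 6) is closest to Okoro at 16.
Check: Okoro vs Rao — voters closer to Okoro: 4 of 5.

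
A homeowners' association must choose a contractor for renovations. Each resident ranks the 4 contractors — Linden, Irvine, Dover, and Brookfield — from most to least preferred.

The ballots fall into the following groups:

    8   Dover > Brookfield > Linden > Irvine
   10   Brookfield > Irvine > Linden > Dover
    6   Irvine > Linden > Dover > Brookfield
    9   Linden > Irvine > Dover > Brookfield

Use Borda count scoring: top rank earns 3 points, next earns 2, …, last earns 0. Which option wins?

Borda scores:
  Linden: 8·1 + 10·1 + 6·2 + 9·3 = 57
  Irvine: 8·0 + 10·2 + 6·3 + 9·2 = 56
  Dover: 8·3 + 10·0 + 6·1 + 9·1 = 39
  Brookfield: 8·2 + 10·3 + 6·0 + 9·0 = 46
Linden has the highest total.

Linden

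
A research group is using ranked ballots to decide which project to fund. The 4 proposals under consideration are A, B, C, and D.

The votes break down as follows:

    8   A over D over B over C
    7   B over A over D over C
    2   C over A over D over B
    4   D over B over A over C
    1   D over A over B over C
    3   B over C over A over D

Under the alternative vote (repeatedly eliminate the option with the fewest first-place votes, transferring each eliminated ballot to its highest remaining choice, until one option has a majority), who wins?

Round 1: B 10, A 8, D 5, C 2. C has the fewest and is eliminated.
Round 2: A 10, B 10, D 5. D has the fewest and is eliminated.
Round 3: B 14, A 11. B has a majority.

B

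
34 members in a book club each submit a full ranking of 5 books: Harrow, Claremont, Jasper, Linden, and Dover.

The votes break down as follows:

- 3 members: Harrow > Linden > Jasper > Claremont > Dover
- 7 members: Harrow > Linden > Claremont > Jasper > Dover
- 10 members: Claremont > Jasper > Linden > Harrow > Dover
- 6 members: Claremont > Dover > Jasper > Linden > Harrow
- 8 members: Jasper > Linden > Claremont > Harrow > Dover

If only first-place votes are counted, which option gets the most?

First-place vote totals:
  Harrow: 10
  Claremont: 16
  Jasper: 8
  Linden: 0
  Dover: 0
Claremont has the most first-place votes.

Claremont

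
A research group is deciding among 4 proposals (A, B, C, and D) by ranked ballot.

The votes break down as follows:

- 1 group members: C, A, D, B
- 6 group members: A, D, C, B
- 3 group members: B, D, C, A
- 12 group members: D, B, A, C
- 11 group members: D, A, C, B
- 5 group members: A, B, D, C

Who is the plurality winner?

D

First-place vote totals:
  A: 11
  B: 3
  C: 1
  D: 23
D has the most first-place votes.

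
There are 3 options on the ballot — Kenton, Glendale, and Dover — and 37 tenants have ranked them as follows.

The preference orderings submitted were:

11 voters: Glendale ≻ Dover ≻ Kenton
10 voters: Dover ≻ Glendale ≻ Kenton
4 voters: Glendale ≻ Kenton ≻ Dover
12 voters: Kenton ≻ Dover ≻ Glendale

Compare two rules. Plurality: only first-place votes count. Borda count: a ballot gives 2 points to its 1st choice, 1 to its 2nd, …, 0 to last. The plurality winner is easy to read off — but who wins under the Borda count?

Dover

Plurality first-place counts: Kenton 12, Glendale 15, Dover 10 → Glendale.
Borda totals: Kenton 28, Glendale 40, Dover 43 → Dover.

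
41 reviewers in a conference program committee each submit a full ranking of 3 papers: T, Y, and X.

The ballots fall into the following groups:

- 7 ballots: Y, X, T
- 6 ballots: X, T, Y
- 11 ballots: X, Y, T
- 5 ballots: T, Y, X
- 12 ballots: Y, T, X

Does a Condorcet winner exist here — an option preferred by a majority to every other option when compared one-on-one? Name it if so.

Head-to-head results (41 voters total):
T vs Y: Y wins 30–11.
T vs X: X wins 24–17.
Y vs X: Y wins 24–17.
Y beats each rival — T (30–11), X (24–17) — so Y is the Condorcet winner.

Y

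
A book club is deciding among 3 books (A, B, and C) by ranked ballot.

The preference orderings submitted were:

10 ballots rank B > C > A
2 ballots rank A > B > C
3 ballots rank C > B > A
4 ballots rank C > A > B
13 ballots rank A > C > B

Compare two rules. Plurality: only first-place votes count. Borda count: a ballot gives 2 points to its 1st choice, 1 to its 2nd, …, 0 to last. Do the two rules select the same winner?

No

Plurality first-place counts: A 15, B 10, C 7 → A.
Borda totals: A 34, B 25, C 37 → C.
The two rules disagree: plurality picks A, Borda picks C.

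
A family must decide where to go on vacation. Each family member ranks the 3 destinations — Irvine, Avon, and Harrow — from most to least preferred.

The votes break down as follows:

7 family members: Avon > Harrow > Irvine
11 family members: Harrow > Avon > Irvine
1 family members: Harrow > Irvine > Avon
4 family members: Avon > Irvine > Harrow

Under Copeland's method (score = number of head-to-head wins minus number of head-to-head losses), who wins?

Pairwise results:
  Irvine vs Avon: Avon wins 22–1.
  Irvine vs Harrow: Harrow wins 19–4.
  Avon vs Harrow: Harrow wins 12–11.
Copeland scores (wins − losses):
  Irvine: 0 − 2 = -2
  Avon: 1 − 1 = 0
  Harrow: 2 − 0 = 2
Harrow has the best Copeland score.

Harrow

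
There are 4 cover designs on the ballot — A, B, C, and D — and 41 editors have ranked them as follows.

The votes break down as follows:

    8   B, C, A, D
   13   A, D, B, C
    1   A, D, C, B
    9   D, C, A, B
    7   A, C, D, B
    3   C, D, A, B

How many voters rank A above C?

21

Ballots ranking A above C: 13+1+7 = 21.
Ballots ranking C above A: 8+9+3 = 20.
So 21 of 41 voters prefer A to C.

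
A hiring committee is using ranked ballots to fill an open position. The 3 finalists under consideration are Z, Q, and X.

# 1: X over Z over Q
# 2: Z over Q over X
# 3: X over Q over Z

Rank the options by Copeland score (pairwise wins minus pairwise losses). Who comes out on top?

X

Pairwise results:
  Z vs Q: Z wins 2–1.
  Z vs X: X wins 2–1.
  Q vs X: X wins 2–1.
Copeland scores (wins − losses):
  Z: 1 − 1 = 0
  Q: 0 − 2 = -2
  X: 2 − 0 = 2
X has the best Copeland score.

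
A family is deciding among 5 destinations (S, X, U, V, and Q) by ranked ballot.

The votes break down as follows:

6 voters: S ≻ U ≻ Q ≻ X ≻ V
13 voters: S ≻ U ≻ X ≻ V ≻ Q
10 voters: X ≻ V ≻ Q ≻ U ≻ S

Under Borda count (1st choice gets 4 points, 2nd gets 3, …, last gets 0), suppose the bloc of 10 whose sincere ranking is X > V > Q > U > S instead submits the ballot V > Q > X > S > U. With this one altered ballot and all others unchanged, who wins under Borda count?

S

Borda totals with the altered ballot: S 86, X 52, U 57, V 53, Q 42.
The winner is unchanged: still S.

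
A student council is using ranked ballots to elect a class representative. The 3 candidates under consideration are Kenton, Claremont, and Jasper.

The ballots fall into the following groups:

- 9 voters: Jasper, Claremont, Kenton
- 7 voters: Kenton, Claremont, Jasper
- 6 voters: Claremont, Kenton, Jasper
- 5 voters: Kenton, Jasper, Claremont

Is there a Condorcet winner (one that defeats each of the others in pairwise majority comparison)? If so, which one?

Head-to-head results (27 voters total):
Kenton vs Claremont: Claremont wins 15–12.
Kenton vs Jasper: Kenton wins 18–9.
Claremont vs Jasper: Jasper wins 14–13.
No candidate beats all others: Kenton beats Jasper beats Claremont beats Kenton, a majority cycle.

There is no Condorcet winner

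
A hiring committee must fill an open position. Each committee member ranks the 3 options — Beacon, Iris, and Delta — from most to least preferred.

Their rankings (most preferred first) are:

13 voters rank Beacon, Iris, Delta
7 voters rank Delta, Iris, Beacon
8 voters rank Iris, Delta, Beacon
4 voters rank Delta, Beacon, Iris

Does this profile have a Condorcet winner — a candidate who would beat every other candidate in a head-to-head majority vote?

No

Head-to-head results (32 voters total):
Beacon vs Iris: Beacon wins 17–15.
Beacon vs Delta: Delta wins 19–13.
Iris vs Delta: Iris wins 21–11.
No candidate beats all others: Beacon beats Iris beats Delta beats Beacon, a majority cycle.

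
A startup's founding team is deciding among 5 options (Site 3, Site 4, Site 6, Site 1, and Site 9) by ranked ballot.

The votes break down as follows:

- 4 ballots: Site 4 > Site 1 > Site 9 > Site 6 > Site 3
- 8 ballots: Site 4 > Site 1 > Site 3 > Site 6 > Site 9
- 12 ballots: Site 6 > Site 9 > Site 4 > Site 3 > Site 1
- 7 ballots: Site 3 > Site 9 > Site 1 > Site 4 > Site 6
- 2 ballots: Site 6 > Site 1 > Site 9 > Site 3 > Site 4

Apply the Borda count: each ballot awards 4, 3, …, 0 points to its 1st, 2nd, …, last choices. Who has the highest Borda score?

Borda scores:
  Site 3: 4·0 + 8·2 + 12·1 + 7·4 + 2·1 = 58
  Site 4: 4·4 + 8·4 + 12·2 + 7·1 + 2·0 = 79
  Site 6: 4·1 + 8·1 + 12·4 + 7·0 + 2·4 = 68
  Site 1: 4·3 + 8·3 + 12·0 + 7·2 + 2·3 = 56
  Site 9: 4·2 + 8·0 + 12·3 + 7·3 + 2·2 = 69
Site 4 has the highest total.

Site 4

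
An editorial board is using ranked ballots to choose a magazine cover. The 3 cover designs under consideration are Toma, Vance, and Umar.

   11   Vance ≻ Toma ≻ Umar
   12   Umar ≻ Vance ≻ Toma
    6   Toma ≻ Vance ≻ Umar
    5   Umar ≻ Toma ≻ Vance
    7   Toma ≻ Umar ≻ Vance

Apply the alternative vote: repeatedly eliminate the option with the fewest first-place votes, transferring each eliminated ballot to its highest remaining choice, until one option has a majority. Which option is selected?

Round 1: Umar 17, Toma 13, Vance 11. Vance has the fewest and is eliminated.
Round 2: Toma 24, Umar 17. Toma has a majority.

Toma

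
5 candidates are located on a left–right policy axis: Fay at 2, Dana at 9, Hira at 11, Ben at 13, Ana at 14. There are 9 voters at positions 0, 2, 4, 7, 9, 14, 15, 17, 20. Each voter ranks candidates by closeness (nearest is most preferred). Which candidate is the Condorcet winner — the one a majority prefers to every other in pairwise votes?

Dana

With single-peaked preferences on a line, the Condorcet winner is the candidate closest to the median voter.
The median voter (position 9) is closest to Dana at 9.
Check: Dana vs Hira — voters closer to Dana: 5 of 9.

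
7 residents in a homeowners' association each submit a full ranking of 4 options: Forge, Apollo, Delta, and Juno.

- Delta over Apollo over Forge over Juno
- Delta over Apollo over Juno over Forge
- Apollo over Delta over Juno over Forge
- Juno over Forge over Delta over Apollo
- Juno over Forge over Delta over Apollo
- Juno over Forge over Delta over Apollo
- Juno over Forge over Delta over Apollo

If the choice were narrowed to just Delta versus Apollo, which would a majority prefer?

Delta

Ballots ranking Delta above Apollo: 6.
Ballots ranking Apollo above Delta: 1.
Delta wins the head-to-head, 6–1.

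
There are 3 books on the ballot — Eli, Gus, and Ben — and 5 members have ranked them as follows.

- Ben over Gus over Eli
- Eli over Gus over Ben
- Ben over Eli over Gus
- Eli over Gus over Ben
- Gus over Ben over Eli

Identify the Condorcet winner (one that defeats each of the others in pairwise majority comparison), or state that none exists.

There is no Condorcet winner

Head-to-head results (5 voters total):
Eli vs Gus: Eli wins 3–2.
Eli vs Ben: Ben wins 3–2.
Gus vs Ben: Gus wins 3–2.
No candidate beats all others: Eli beats Gus beats Ben beats Eli, a majority cycle.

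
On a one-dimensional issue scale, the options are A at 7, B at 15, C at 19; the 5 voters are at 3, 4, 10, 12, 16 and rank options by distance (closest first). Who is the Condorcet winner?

With single-peaked preferences on a line, the Condorcet winner is the candidate closest to the median voter.
The median voter (position 10) is closest to A at 7.
Check: A vs B — voters closer to A: 3 of 5.

A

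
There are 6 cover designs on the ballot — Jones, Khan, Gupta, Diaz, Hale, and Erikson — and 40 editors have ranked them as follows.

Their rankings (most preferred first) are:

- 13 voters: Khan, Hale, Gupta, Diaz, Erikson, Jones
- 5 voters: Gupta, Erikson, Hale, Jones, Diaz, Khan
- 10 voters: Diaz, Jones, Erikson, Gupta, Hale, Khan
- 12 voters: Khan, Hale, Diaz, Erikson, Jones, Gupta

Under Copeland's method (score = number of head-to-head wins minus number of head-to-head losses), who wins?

Khan

Pairwise results:
  Jones vs Khan: Khan wins 25–15.
  Jones vs Gupta: Jones wins 22–18.
  Jones vs Diaz: Diaz wins 35–5.
  Jones vs Hale: Hale wins 30–10.
  Jones vs Erikson: Erikson wins 30–10.
  Khan vs Gupta: Khan wins 25–15.
  Khan vs Diaz: Khan wins 25–15.
  Khan vs Hale: Khan wins 25–15.
  Khan vs Erikson: Khan wins 25–15.
  Gupta vs Diaz: Diaz wins 22–18.
  Gupta vs Hale: Hale wins 25–15.
  Gupta vs Erikson: Erikson wins 22–18.
  Diaz vs Hale: Hale wins 30–10.
  Diaz vs Erikson: Diaz wins 35–5.
  Hale vs Erikson: Hale wins 25–15.
Copeland scores (wins − losses):
  Jones: 1 − 4 = -3
  Khan: 5 − 0 = 5
  Gupta: 0 − 5 = -5
  Diaz: 3 − 2 = 1
  Hale: 4 − 1 = 3
  Erikson: 2 − 3 = -1
Khan has the best Copeland score.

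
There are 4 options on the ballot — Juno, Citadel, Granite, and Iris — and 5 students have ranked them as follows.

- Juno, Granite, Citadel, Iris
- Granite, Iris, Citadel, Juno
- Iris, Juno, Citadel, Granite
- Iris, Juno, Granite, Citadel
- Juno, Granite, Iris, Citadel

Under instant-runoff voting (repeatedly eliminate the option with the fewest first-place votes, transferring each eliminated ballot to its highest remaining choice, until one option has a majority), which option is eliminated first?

Round 1: Juno 2, Iris 2, Granite 1, Citadel 0. Citadel has the fewest and is eliminated.
Round 2: Juno 2, Iris 2, Granite 1. Granite has the fewest and is eliminated.
Round 3: Iris 3, Juno 2. Iris has a majority.

Citadel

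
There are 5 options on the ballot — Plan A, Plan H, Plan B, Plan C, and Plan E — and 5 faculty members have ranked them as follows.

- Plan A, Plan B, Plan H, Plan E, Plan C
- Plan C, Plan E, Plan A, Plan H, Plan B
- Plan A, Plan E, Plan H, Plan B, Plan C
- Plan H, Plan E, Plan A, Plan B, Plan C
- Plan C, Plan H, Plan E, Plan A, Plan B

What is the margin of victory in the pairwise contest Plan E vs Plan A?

Ballots ranking Plan E above Plan A: 3.
Ballots ranking Plan A above Plan E: 2.
Plan E wins 3–2, a margin of 1.

1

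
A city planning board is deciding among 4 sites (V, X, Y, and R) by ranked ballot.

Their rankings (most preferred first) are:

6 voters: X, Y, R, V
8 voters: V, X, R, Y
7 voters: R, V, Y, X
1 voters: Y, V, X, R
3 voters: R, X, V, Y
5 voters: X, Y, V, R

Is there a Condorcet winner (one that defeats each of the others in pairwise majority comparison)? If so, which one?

None — there is no Condorcet winner

Head-to-head results (30 voters total):
V vs X: V wins 16–14.
V vs Y: V wins 18–12.
V vs R: R wins 16–14.
X vs Y: X wins 22–8.
X vs R: X wins 20–10.
Y vs R: R wins 18–12.
No candidate beats all others: V beats X beats R beats V, a majority cycle.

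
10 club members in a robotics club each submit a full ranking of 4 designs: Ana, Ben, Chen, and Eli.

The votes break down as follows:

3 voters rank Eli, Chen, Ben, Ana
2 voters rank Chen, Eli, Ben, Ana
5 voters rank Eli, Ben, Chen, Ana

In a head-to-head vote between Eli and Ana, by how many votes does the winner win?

Ballots ranking Eli above Ana: 3+2+5 = 10.
Ballots ranking Ana above Eli: 0.
Eli wins 10–0, a margin of 10.

10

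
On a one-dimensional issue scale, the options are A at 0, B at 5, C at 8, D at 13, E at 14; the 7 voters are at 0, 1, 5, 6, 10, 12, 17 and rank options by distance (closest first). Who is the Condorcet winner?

B

With single-peaked preferences on a line, the Condorcet winner is the candidate closest to the median voter.
The median voter (position 6) is closest to B at 5.
Check: B vs A — voters closer to B: 5 of 7.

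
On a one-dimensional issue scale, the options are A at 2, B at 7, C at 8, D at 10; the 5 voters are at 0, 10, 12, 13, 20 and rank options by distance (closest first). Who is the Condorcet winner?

With single-peaked preferences on a line, the Condorcet winner is the candidate closest to the median voter.
The median voter (position 12) is closest to D at 10.
Check: D vs A — voters closer to D: 4 of 5.

D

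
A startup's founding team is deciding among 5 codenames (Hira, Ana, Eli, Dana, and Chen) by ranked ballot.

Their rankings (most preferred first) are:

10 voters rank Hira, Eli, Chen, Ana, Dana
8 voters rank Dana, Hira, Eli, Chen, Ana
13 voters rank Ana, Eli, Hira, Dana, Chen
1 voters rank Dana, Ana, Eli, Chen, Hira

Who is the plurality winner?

First-place vote totals:
  Hira: 10
  Ana: 13
  Eli: 0
  Dana: 9
  Chen: 0
Ana has the most first-place votes.

Ana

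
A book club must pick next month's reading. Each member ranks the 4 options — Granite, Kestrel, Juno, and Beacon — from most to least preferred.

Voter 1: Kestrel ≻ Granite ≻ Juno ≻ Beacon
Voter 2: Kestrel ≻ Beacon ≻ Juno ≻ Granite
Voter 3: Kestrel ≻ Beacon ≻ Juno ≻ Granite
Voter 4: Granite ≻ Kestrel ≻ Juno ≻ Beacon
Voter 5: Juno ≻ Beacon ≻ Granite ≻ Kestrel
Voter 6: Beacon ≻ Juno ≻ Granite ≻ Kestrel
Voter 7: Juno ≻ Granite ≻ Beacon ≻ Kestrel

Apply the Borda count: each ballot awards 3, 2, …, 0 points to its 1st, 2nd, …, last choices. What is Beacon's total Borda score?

10

Borda scores:
  Granite: 2 + 0 + 0 + 3 + 1 + 1 + 2 = 9
  Kestrel: 3 + 3 + 3 + 2 + 0 + 0 + 0 = 11
  Juno: 1 + 1 + 1 + 1 + 3 + 2 + 3 = 12
  Beacon: 0 + 2 + 2 + 0 + 2 + 3 + 1 = 10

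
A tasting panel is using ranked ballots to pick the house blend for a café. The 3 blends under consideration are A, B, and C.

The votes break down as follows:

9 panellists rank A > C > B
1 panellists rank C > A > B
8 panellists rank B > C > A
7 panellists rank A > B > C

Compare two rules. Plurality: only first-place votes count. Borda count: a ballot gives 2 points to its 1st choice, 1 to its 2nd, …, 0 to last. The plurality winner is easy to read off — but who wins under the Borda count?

Plurality first-place counts: A 16, B 8, C 1 → A.
Borda totals: A 33, B 23, C 19 → A.

A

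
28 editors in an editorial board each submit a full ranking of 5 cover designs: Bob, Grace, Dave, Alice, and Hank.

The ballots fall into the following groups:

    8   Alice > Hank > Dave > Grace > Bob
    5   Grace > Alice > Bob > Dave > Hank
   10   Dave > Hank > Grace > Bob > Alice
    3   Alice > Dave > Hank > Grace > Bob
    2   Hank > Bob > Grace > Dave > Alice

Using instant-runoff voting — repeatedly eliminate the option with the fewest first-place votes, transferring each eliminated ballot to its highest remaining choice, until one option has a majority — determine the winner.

Alice

Round 1: Alice 11, Dave 10, Grace 5, Hank 2, Bob 0. Bob has the fewest and is eliminated.
Round 2: Alice 11, Dave 10, Grace 5, Hank 2. Hank has the fewest and is eliminated.
Round 3: Alice 11, Dave 10, Grace 7. Grace has the fewest and is eliminated.
Round 4: Alice 16, Dave 12. Alice has a majority.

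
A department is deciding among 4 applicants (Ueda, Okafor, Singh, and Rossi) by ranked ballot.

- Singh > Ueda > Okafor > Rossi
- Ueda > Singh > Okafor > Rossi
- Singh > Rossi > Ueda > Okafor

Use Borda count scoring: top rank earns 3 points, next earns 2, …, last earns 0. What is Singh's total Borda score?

8

Borda scores:
  Ueda: 2 + 3 + 1 = 6
  Okafor: 1 + 1 + 0 = 2
  Singh: 3 + 2 + 3 = 8
  Rossi: 0 + 0 + 2 = 2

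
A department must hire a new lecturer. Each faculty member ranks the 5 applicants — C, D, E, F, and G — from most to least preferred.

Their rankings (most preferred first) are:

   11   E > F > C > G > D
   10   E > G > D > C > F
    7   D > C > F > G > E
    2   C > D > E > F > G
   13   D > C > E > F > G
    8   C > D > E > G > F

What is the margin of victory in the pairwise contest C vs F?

Ballots ranking C above F: 10+7+2+13+8 = 40.
Ballots ranking F above C: 11.
C wins 40–11, a margin of 29.

29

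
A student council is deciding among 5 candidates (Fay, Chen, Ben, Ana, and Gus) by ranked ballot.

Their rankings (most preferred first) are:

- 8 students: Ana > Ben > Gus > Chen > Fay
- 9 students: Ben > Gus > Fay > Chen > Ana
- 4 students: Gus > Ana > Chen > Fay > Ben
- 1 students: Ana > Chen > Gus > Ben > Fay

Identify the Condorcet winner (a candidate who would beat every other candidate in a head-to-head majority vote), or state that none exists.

Head-to-head results (22 voters total):
Fay vs Chen: Chen wins 13–9.
Fay vs Ben: Ben wins 18–4.
Fay vs Ana: Ana wins 13–9.
Fay vs Gus: Gus wins 22–0.
Chen vs Ben: Ben wins 17–5.
Chen vs Ana: Ana wins 13–9.
Chen vs Gus: Gus wins 21–1.
Ben vs Ana: Ana wins 13–9.
Ben vs Gus: Ben wins 17–5.
Ana vs Gus: Gus wins 13–9.
No candidate beats all others: Ben beats Gus beats Ana beats Ben, a majority cycle.

There is no Condorcet winner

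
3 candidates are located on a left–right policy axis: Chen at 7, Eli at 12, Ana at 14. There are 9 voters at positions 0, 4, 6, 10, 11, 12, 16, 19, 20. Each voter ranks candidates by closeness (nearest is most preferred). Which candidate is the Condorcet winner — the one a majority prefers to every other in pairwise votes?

With single-peaked preferences on a line, the Condorcet winner is the candidate closest to the median voter.
The median voter (position 11) is closest to Eli at 12.
Check: Eli vs Ana — voters closer to Eli: 6 of 9.

Eli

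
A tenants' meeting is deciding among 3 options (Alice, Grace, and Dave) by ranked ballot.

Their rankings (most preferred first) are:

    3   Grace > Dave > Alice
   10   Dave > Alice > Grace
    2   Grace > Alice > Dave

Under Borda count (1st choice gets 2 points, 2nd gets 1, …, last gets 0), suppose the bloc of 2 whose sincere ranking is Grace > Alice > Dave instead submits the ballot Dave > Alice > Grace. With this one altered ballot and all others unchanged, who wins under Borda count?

Dave

Borda totals with the altered ballot: Alice 12, Grace 6, Dave 27.
The winner is unchanged: still Dave.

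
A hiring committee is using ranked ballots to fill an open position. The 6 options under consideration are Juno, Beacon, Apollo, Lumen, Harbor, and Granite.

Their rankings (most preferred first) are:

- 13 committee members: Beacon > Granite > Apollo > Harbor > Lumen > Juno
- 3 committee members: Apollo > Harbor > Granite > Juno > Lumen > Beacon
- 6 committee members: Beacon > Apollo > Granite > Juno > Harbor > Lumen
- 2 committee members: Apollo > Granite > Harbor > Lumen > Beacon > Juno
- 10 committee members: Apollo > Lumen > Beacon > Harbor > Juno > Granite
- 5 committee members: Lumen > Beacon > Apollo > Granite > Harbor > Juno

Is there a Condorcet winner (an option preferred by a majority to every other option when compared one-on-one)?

Head-to-head results (39 voters total):
Juno vs Beacon: Beacon wins 36–3.
Juno vs Apollo: Apollo wins 39–0.
Juno vs Lumen: Lumen wins 30–9.
Juno vs Harbor: Harbor wins 33–6.
Juno vs Granite: Granite wins 29–10.
Beacon vs Apollo: Beacon wins 24–15.
Beacon vs Lumen: Lumen wins 20–19.
Beacon vs Harbor: Beacon wins 34–5.
Beacon vs Granite: Beacon wins 34–5.
Apollo vs Lumen: Apollo wins 34–5.
Apollo vs Harbor: Apollo wins 39–0.
Apollo vs Granite: Apollo wins 26–13.
Lumen vs Harbor: Harbor wins 24–15.
Lumen vs Granite: Granite wins 24–15.
Harbor vs Granite: Granite wins 26–13.
No candidate beats all others: Beacon beats Apollo beats Lumen beats Beacon, a majority cycle.

No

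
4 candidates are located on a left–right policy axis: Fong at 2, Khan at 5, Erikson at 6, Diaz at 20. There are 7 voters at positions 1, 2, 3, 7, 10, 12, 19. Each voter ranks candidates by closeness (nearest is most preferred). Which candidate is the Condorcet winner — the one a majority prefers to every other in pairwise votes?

With single-peaked preferences on a line, the Condorcet winner is the candidate closest to the median voter.
The median voter (position 7) is closest to Erikson at 6.
Check: Erikson vs Khan — voters closer to Erikson: 4 of 7.

Erikson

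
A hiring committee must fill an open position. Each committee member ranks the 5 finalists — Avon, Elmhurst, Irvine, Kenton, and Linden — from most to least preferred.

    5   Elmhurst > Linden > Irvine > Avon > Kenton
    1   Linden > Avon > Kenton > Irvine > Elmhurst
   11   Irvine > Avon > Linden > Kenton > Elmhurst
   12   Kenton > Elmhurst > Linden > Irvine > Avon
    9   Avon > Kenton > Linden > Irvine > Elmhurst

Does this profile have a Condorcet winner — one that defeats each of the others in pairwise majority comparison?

Head-to-head results (38 voters total):
Avon vs Elmhurst: Avon wins 21–17.
Avon vs Irvine: Irvine wins 28–10.
Avon vs Kenton: Avon wins 26–12.
Avon vs Linden: Avon wins 20–18.
Elmhurst vs Irvine: Irvine wins 21–17.
Elmhurst vs Kenton: Kenton wins 33–5.
Elmhurst vs Linden: Linden wins 21–17.
Irvine vs Kenton: Kenton wins 22–16.
Irvine vs Linden: Linden wins 27–11.
Kenton vs Linden: Kenton wins 21–17.
No candidate beats all others: Avon beats Kenton beats Irvine beats Avon, a majority cycle.

No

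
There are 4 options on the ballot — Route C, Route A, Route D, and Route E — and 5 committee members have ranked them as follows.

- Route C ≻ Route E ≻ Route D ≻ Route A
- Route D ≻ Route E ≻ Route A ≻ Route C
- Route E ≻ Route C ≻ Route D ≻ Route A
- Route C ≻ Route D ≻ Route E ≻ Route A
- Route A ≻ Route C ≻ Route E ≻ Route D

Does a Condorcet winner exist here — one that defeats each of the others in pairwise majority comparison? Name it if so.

Route C

Head-to-head results (5 voters total):
Route C vs Route A: Route C wins 3–2.
Route C vs Route D: Route C wins 4–1.
Route C vs Route E: Route C wins 3–2.
Route A vs Route D: Route D wins 4–1.
Route A vs Route E: Route E wins 4–1.
Route D vs Route E: Route E wins 3–2.
Route C beats each rival — Route A (3–2), Route D (4–1), Route E (3–2) — so Route C is the Condorcet winner.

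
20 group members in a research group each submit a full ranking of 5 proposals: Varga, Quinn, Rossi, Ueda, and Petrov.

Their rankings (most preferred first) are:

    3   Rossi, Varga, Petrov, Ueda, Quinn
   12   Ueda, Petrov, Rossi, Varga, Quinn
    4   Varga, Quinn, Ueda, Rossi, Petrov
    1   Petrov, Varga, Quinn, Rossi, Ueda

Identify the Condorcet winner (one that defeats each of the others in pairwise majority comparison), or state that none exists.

Head-to-head results (20 voters total):
Varga vs Quinn: Varga wins 20–0.
Varga vs Rossi: Rossi wins 15–5.
Varga vs Ueda: Ueda wins 12–8.
Varga vs Petrov: Petrov wins 13–7.
Quinn vs Rossi: Rossi wins 15–5.
Quinn vs Ueda: Ueda wins 15–5.
Quinn vs Petrov: Petrov wins 16–4.
Rossi vs Ueda: Ueda wins 16–4.
Rossi vs Petrov: Petrov wins 13–7.
Ueda vs Petrov: Ueda wins 16–4.
Ueda beats each rival — Varga (12–8), Quinn (15–5), Rossi (16–4), Petrov (16–4) — so Ueda is the Condorcet winner.

Ueda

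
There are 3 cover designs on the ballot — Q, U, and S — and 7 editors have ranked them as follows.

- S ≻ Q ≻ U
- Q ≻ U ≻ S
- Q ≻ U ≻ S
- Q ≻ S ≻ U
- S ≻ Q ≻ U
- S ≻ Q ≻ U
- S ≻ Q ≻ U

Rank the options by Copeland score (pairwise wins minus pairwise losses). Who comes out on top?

S

Pairwise results:
  Q vs U: Q wins 7–0.
  Q vs S: S wins 4–3.
  U vs S: S wins 5–2.
Copeland scores (wins − losses):
  Q: 1 − 1 = 0
  U: 0 − 2 = -2
  S: 2 − 0 = 2
S has the best Copeland score.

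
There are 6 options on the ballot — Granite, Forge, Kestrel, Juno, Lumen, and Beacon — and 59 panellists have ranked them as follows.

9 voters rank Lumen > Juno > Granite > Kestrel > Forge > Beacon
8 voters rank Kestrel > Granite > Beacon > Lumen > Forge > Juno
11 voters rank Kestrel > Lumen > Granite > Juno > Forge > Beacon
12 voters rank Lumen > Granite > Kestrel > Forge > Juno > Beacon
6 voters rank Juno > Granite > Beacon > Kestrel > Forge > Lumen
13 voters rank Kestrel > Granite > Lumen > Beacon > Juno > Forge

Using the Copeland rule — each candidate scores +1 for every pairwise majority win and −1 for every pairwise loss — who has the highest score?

Pairwise results:
  Granite vs Forge: Granite wins 59–0.
  Granite vs Kestrel: Kestrel wins 32–27.
  Granite vs Juno: Granite wins 44–15.
  Granite vs Lumen: Lumen wins 32–27.
  Granite vs Beacon: Granite wins 59–0.
  Forge vs Kestrel: Kestrel wins 59–0.
  Forge vs Juno: Juno wins 39–20.
  Forge vs Lumen: Lumen wins 53–6.
  Forge vs Beacon: Forge wins 32–27.
  Kestrel vs Juno: Kestrel wins 44–15.
  Kestrel vs Lumen: Kestrel wins 38–21.
  Kestrel vs Beacon: Kestrel wins 53–6.
  Juno vs Lumen: Lumen wins 53–6.
  Juno vs Beacon: Juno wins 38–21.
  Lumen vs Beacon: Lumen wins 45–14.
Copeland scores (wins − losses):
  Granite: 3 − 2 = 1
  Forge: 1 − 4 = -3
  Kestrel: 5 − 0 = 5
  Juno: 2 − 3 = -1
  Lumen: 4 − 1 = 3
  Beacon: 0 − 5 = -5
Kestrel has the best Copeland score.

Kestrel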